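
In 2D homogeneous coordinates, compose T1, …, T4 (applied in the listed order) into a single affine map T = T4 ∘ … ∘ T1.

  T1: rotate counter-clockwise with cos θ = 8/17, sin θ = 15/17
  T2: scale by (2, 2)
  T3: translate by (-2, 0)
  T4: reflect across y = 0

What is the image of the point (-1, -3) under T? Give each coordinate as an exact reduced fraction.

T1 rotate counter-clockwise with cos θ = 8/17, sin θ = 15/17: (-1, -3) → (37/17, -39/17)
T2 scale by (2, 2): (37/17, -39/17) → (74/17, -78/17)
T3 translate by (-2, 0): (74/17, -78/17) → (40/17, -78/17)
T4 reflect across y = 0: (40/17, -78/17) → (40/17, 78/17)

T(p) = (40/17, 78/17)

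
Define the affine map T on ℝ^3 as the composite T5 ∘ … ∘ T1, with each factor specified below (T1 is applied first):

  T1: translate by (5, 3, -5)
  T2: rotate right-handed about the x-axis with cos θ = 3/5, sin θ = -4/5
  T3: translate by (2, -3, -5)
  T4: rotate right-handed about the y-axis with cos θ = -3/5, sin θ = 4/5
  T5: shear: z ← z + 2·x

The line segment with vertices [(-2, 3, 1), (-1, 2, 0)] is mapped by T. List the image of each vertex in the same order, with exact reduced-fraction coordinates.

T1 translate by (5, 3, -5): (-2, 3, 1) → (3, 6, -4); (-1, 2, 0) → (4, 5, -5)
T2 rotate right-handed about the x-axis with cos θ = 3/5, sin θ = -4/5: (3, 6, -4) → (3, 2/5, -36/5); (4, 5, -5) → (4, -1, -7)
T3 translate by (2, -3, -5): (3, 2/5, -36/5) → (5, -13/5, -61/5); (4, -1, -7) → (6, -4, -12)
T4 rotate right-handed about the y-axis with cos θ = -3/5, sin θ = 4/5: (5, -13/5, -61/5) → (-319/25, -13/5, 83/25); (6, -4, -12) → (-66/5, -4, 12/5)
T5 shear: z ← z + 2·x: (-319/25, -13/5, 83/25) → (-319/25, -13/5, -111/5); (-66/5, -4, 12/5) → (-66/5, -4, -24)

image vertices: (-319/25, -13/5, -111/5), (-66/5, -4, -24)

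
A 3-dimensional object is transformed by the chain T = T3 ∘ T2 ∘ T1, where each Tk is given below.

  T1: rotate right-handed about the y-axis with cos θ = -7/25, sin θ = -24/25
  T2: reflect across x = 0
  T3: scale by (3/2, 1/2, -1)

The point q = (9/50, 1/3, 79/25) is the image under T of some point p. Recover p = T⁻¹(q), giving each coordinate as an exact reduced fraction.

T1 = [-7/25 0 -24/25 0; 0 1 0 0; 24/25 0 -7/25 0; 0 0 0 1]
T2·T1 = [7/25 0 24/25 0; 0 1 0 0; 24/25 0 -7/25 0; 0 0 0 1]
T3·…·T1 = [21/50 0 36/25 0; 0 1/2 0 0; -24/25 0 7/25 0; 0 0 0 1]
det M = 3/4; M⁻¹ = [14/75 0 -24/25 0; 0 2 0 0; 16/25 0 7/25 0; 0 0 0 1]
M⁻¹ · (9/50, 1/3, 79/25)ᵀ = (-3, 2/3, 1)ᵀ

p = (-3, 2/3, 1)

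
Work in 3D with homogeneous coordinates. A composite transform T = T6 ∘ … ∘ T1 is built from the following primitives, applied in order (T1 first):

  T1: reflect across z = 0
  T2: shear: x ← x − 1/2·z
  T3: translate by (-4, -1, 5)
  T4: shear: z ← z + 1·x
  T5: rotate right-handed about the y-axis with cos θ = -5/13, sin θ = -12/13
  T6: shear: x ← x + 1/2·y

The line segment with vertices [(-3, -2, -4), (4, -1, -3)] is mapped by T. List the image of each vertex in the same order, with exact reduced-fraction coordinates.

T1 reflect across z = 0: (-3, -2, -4) → (-3, -2, 4); (4, -1, -3) → (4, -1, 3)
T2 shear: x ← x − 1/2·z: (-3, -2, 4) → (-5, -2, 4); (4, -1, 3) → (5/2, -1, 3)
T3 translate by (-4, -1, 5): (-5, -2, 4) → (-9, -3, 9); (5/2, -1, 3) → (-3/2, -2, 8)
T4 shear: z ← z + 1·x: (-9, -3, 9) → (-9, -3, 0); (-3/2, -2, 8) → (-3/2, -2, 13/2)
T5 rotate right-handed about the y-axis with cos θ = -5/13, sin θ = -12/13: (-9, -3, 0) → (45/13, -3, -108/13); (-3/2, -2, 13/2) → (-141/26, -2, -101/26)
T6 shear: x ← x + 1/2·y: (45/13, -3, -108/13) → (51/26, -3, -108/13); (-141/26, -2, -101/26) → (-167/26, -2, -101/26)

image vertices: (51/26, -3, -108/13), (-167/26, -2, -101/26)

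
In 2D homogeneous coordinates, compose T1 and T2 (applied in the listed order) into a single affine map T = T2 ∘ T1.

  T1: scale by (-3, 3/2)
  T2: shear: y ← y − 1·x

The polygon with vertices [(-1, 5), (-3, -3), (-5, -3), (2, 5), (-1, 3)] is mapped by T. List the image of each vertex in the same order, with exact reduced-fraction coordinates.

image vertices: (3, 9/2), (9, -27/2), (15, -39/2), (-6, 27/2), (3, 3/2)

T1 scale by (-3, 3/2): (-1, 5) → (3, 15/2); (-3, -3) → (9, -9/2); (-5, -3) → (15, -9/2); (2, 5) → (-6, 15/2); (-1, 3) → (3, 9/2)
T2 shear: y ← y − 1·x: (3, 15/2) → (3, 9/2); (9, -9/2) → (9, -27/2); (15, -9/2) → (15, -39/2); (-6, 15/2) → (-6, 27/2); (3, 9/2) → (3, 3/2)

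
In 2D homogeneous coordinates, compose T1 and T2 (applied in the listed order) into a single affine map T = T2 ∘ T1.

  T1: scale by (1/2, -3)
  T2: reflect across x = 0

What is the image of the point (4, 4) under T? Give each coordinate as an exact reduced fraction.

T(p) = (-2, -12)

T1 scale by (1/2, -3): (4, 4) → (2, -12)
T2 reflect across x = 0: (2, -12) → (-2, -12)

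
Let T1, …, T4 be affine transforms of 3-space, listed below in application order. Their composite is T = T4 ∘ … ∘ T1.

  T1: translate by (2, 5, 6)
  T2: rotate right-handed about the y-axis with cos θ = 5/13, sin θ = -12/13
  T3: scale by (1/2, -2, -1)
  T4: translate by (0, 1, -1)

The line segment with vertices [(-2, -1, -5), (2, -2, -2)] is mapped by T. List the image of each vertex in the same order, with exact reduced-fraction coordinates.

image vertices: (-6/13, -7, -18/13), (-14/13, -5, -81/13)

T1 translate by (2, 5, 6): (-2, -1, -5) → (0, 4, 1); (2, -2, -2) → (4, 3, 4)
T2 rotate right-handed about the y-axis with cos θ = 5/13, sin θ = -12/13: (0, 4, 1) → (-12/13, 4, 5/13); (4, 3, 4) → (-28/13, 3, 68/13)
T3 scale by (1/2, -2, -1): (-12/13, 4, 5/13) → (-6/13, -8, -5/13); (-28/13, 3, 68/13) → (-14/13, -6, -68/13)
T4 translate by (0, 1, -1): (-6/13, -8, -5/13) → (-6/13, -7, -18/13); (-14/13, -6, -68/13) → (-14/13, -5, -81/13)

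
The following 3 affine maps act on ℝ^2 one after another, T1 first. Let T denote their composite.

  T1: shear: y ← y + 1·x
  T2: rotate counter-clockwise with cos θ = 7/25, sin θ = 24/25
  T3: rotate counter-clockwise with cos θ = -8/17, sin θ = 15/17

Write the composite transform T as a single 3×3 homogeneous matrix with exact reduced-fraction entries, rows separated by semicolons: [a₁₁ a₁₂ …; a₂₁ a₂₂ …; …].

T1 = [1 0 0; 1 1 0; 0 0 1]
T2·T1 = [-17/25 -24/25 0; 31/25 7/25 0; 0 0 1]
T3·…·T1 = [-329/425 87/425 0; -503/425 -416/425 0; 0 0 1]

T = [-329/425 87/425 0; -503/425 -416/425 0; 0 0 1]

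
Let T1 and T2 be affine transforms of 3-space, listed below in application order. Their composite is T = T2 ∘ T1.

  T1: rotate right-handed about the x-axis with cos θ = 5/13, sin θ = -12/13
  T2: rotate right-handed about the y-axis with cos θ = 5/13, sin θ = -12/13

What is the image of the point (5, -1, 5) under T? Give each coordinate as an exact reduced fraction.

T(p) = (-119/169, 55/13, 965/169)

T1 rotate right-handed about the x-axis with cos θ = 5/13, sin θ = -12/13: (5, -1, 5) → (5, 55/13, 37/13)
T2 rotate right-handed about the y-axis with cos θ = 5/13, sin θ = -12/13: (5, 55/13, 37/13) → (-119/169, 55/13, 965/169)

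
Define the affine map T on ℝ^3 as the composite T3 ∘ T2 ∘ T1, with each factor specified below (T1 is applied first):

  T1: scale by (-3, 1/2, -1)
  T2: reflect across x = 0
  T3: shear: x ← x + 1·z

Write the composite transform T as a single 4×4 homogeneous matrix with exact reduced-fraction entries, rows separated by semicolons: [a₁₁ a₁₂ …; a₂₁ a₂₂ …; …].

T1 = [-3 0 0 0; 0 1/2 0 0; 0 0 -1 0; 0 0 0 1]
T2·T1 = [3 0 0 0; 0 1/2 0 0; 0 0 -1 0; 0 0 0 1]
T3·…·T1 = [3 0 -1 0; 0 1/2 0 0; 0 0 -1 0; 0 0 0 1]

T = [3 0 -1 0; 0 1/2 0 0; 0 0 -1 0; 0 0 0 1]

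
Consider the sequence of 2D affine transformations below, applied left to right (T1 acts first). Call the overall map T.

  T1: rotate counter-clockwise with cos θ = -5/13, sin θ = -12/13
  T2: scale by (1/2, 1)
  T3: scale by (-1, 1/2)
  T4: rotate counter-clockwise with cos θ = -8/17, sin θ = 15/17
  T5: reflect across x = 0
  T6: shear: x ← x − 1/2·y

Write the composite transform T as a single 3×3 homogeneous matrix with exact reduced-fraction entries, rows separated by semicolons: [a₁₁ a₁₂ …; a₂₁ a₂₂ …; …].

T1 = [-5/13 12/13 0; -12/13 -5/13 0; 0 0 1]
T2·T1 = [-5/26 6/13 0; -12/13 -5/13 0; 0 0 1]
T3·…·T1 = [5/26 -6/13 0; -6/13 -5/26 0; 0 0 1]
T4·…·T1 = [70/221 171/442 0; 171/442 -70/221 0; 0 0 1]
T5·…·T1 = [-70/221 -171/442 0; 171/442 -70/221 0; 0 0 1]
T6·…·T1 = [-451/884 -101/442 0; 171/442 -70/221 0; 0 0 1]

T = [-451/884 -101/442 0; 171/442 -70/221 0; 0 0 1]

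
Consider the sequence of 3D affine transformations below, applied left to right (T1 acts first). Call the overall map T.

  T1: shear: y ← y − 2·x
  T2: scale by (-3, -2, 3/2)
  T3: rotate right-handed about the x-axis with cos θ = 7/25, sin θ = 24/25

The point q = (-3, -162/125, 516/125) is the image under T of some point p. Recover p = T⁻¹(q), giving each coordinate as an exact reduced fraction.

T1 = [1 0 0 0; -2 1 0 0; 0 0 1 0; 0 0 0 1]
T2·T1 = [-3 0 0 0; 4 -2 0 0; 0 0 3/2 0; 0 0 0 1]
T3·…·T1 = [-3 0 0 0; 28/25 -14/25 -36/25 0; 96/25 -48/25 21/50 0; 0 0 0 1]
det M = 9; M⁻¹ = [-1/3 0 0 0; -2/3 -7/50 -12/25 0; 0 -16/25 14/75 0; 0 0 0 1]
M⁻¹ · (-3, -162/125, 516/125)ᵀ = (1, 1/5, 8/5)ᵀ

p = (1, 1/5, 8/5)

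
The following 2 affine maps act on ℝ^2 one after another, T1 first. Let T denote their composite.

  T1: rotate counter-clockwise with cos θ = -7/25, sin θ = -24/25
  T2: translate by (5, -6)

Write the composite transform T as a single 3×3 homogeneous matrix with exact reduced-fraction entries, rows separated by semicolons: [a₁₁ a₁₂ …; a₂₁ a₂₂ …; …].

T1 = [-7/25 24/25 0; -24/25 -7/25 0; 0 0 1]
T2·T1 = [-7/25 24/25 5; -24/25 -7/25 -6; 0 0 1]

T = [-7/25 24/25 5; -24/25 -7/25 -6; 0 0 1]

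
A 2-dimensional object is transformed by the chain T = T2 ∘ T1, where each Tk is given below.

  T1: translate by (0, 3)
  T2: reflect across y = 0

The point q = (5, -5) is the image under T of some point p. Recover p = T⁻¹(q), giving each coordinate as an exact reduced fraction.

p = (5, 2)

T1 = [1 0 0; 0 1 3; 0 0 1]
T2·T1 = [1 0 0; 0 -1 -3; 0 0 1]
det M = -1; M⁻¹ = [1 0 0; 0 -1 -3; 0 0 1]
M⁻¹ · (5, -5)ᵀ = (5, 2)ᵀ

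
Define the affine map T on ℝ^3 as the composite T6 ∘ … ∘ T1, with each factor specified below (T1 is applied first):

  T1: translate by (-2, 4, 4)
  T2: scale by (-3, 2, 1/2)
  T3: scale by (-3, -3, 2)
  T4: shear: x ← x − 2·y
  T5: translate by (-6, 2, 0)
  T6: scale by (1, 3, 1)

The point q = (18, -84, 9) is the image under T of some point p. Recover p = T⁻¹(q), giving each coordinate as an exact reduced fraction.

T1 = [1 0 0 -2; 0 1 0 4; 0 0 1 4; 0 0 0 1]
T2·T1 = [-3 0 0 6; 0 2 0 8; 0 0 1/2 2; 0 0 0 1]
T3·…·T1 = [9 0 0 -18; 0 -6 0 -24; 0 0 1 4; 0 0 0 1]
T4·…·T1 = [9 12 0 30; 0 -6 0 -24; 0 0 1 4; 0 0 0 1]
T5·…·T1 = [9 12 0 24; 0 -6 0 -22; 0 0 1 4; 0 0 0 1]
T6·…·T1 = [9 12 0 24; 0 -18 0 -66; 0 0 1 4; 0 0 0 1]
det M = -162; M⁻¹ = [1/9 2/27 0 20/9; 0 -1/18 0 -11/3; 0 0 1 -4; 0 0 0 1]
M⁻¹ · (18, -84, 9)ᵀ = (-2, 1, 5)ᵀ

p = (-2, 1, 5)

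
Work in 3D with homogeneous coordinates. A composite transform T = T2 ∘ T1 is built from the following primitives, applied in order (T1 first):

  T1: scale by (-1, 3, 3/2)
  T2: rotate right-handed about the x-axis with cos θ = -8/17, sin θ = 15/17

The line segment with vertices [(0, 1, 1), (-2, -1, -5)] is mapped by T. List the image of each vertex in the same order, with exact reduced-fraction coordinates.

image vertices: (0, -93/34, 33/17), (2, 273/34, 15/17)

T1 scale by (-1, 3, 3/2): (0, 1, 1) → (0, 3, 3/2); (-2, -1, -5) → (2, -3, -15/2)
T2 rotate right-handed about the x-axis with cos θ = -8/17, sin θ = 15/17: (0, 3, 3/2) → (0, -93/34, 33/17); (2, -3, -15/2) → (2, 273/34, 15/17)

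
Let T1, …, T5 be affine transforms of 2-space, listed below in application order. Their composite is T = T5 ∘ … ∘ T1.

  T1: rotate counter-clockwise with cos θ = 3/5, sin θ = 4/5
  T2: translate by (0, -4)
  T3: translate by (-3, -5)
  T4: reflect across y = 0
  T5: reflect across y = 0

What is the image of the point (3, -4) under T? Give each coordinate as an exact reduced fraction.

T1 rotate counter-clockwise with cos θ = 3/5, sin θ = 4/5: (3, -4) → (5, 0)
T2 translate by (0, -4): (5, 0) → (5, -4)
T3 translate by (-3, -5): (5, -4) → (2, -9)
T4 reflect across y = 0: (2, -9) → (2, 9)
T5 reflect across y = 0: (2, 9) → (2, -9)

T(p) = (2, -9)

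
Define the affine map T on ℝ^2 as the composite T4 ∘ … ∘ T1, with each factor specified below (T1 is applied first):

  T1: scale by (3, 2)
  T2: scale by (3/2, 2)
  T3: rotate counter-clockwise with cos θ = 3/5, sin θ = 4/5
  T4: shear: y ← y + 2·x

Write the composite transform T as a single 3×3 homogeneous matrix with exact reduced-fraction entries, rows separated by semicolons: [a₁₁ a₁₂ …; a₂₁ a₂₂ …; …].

T1 = [3 0 0; 0 2 0; 0 0 1]
T2·T1 = [9/2 0 0; 0 4 0; 0 0 1]
T3·…·T1 = [27/10 -16/5 0; 18/5 12/5 0; 0 0 1]
T4·…·T1 = [27/10 -16/5 0; 9 -4 0; 0 0 1]

T = [27/10 -16/5 0; 9 -4 0; 0 0 1]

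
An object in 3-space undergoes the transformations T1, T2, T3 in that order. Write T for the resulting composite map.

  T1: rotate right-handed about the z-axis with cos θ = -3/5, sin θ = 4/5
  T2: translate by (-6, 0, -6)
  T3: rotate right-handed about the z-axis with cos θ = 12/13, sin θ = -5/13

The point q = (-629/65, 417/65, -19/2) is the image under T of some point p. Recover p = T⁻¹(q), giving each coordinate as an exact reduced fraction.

p = (5, 3, -7/2)

T1 = [-3/5 -4/5 0 0; 4/5 -3/5 0 0; 0 0 1 0; 0 0 0 1]
T2·T1 = [-3/5 -4/5 0 -6; 4/5 -3/5 0 0; 0 0 1 -6; 0 0 0 1]
T3·…·T1 = [-16/65 -63/65 0 -72/13; 63/65 -16/65 0 30/13; 0 0 1 -6; 0 0 0 1]
det M = 1; M⁻¹ = [-16/65 63/65 0 -18/5; -63/65 -16/65 0 -24/5; 0 0 1 6; 0 0 0 1]
M⁻¹ · (-629/65, 417/65, -19/2)ᵀ = (5, 3, -7/2)ᵀ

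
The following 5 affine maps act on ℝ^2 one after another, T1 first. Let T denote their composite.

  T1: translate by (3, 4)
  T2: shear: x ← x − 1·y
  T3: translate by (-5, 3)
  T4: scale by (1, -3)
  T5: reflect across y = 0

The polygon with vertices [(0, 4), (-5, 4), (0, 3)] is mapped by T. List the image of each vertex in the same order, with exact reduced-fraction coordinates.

image vertices: (-10, 33), (-15, 33), (-9, 30)

T1 translate by (3, 4): (0, 4) → (3, 8); (-5, 4) → (-2, 8); (0, 3) → (3, 7)
T2 shear: x ← x − 1·y: (3, 8) → (-5, 8); (-2, 8) → (-10, 8); (3, 7) → (-4, 7)
T3 translate by (-5, 3): (-5, 8) → (-10, 11); (-10, 8) → (-15, 11); (-4, 7) → (-9, 10)
T4 scale by (1, -3): (-10, 11) → (-10, -33); (-15, 11) → (-15, -33); (-9, 10) → (-9, -30)
T5 reflect across y = 0: (-10, -33) → (-10, 33); (-15, -33) → (-15, 33); (-9, -30) → (-9, 30)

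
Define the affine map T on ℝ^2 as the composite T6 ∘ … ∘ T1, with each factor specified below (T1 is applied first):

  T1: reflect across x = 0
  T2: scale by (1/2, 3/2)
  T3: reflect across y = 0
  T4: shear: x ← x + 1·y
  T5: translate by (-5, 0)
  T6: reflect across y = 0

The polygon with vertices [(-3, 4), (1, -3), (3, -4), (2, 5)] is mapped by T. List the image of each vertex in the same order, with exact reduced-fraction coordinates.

T1 reflect across x = 0: (-3, 4) → (3, 4); (1, -3) → (-1, -3); (3, -4) → (-3, -4); (2, 5) → (-2, 5)
T2 scale by (1/2, 3/2): (3, 4) → (3/2, 6); (-1, -3) → (-1/2, -9/2); (-3, -4) → (-3/2, -6); (-2, 5) → (-1, 15/2)
T3 reflect across y = 0: (3/2, 6) → (3/2, -6); (-1/2, -9/2) → (-1/2, 9/2); (-3/2, -6) → (-3/2, 6); (-1, 15/2) → (-1, -15/2)
T4 shear: x ← x + 1·y: (3/2, -6) → (-9/2, -6); (-1/2, 9/2) → (4, 9/2); (-3/2, 6) → (9/2, 6); (-1, -15/2) → (-17/2, -15/2)
T5 translate by (-5, 0): (-9/2, -6) → (-19/2, -6); (4, 9/2) → (-1, 9/2); (9/2, 6) → (-1/2, 6); (-17/2, -15/2) → (-27/2, -15/2)
T6 reflect across y = 0: (-19/2, -6) → (-19/2, 6); (-1, 9/2) → (-1, -9/2); (-1/2, 6) → (-1/2, -6); (-27/2, -15/2) → (-27/2, 15/2)

image vertices: (-19/2, 6), (-1, -9/2), (-1/2, -6), (-27/2, 15/2)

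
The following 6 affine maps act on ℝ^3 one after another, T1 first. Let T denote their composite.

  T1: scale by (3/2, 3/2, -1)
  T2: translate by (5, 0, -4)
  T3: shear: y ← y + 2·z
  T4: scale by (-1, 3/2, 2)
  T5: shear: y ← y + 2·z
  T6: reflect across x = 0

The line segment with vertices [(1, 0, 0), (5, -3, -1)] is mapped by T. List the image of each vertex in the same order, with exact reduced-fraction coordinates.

T1 scale by (3/2, 3/2, -1): (1, 0, 0) → (3/2, 0, 0); (5, -3, -1) → (15/2, -9/2, 1)
T2 translate by (5, 0, -4): (3/2, 0, 0) → (13/2, 0, -4); (15/2, -9/2, 1) → (25/2, -9/2, -3)
T3 shear: y ← y + 2·z: (13/2, 0, -4) → (13/2, -8, -4); (25/2, -9/2, -3) → (25/2, -21/2, -3)
T4 scale by (-1, 3/2, 2): (13/2, -8, -4) → (-13/2, -12, -8); (25/2, -21/2, -3) → (-25/2, -63/4, -6)
T5 shear: y ← y + 2·z: (-13/2, -12, -8) → (-13/2, -28, -8); (-25/2, -63/4, -6) → (-25/2, -111/4, -6)
T6 reflect across x = 0: (-13/2, -28, -8) → (13/2, -28, -8); (-25/2, -111/4, -6) → (25/2, -111/4, -6)

image vertices: (13/2, -28, -8), (25/2, -111/4, -6)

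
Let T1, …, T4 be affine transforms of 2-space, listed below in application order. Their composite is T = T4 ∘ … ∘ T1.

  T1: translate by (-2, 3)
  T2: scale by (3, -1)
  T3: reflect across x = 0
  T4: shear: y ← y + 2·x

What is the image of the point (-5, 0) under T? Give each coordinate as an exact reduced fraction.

T1 translate by (-2, 3): (-5, 0) → (-7, 3)
T2 scale by (3, -1): (-7, 3) → (-21, -3)
T3 reflect across x = 0: (-21, -3) → (21, -3)
T4 shear: y ← y + 2·x: (21, -3) → (21, 39)

T(p) = (21, 39)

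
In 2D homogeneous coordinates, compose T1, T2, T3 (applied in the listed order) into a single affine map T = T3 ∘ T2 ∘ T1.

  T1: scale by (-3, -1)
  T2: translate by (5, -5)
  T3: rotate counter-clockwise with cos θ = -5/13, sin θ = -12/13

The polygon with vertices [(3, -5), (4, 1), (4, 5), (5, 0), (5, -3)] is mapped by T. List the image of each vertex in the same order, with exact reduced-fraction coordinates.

image vertices: (20/13, 48/13), (-37/13, 114/13), (-85/13, 134/13), (-10/13, 145/13), (2, 10)

T1 scale by (-3, -1): (3, -5) → (-9, 5); (4, 1) → (-12, -1); (4, 5) → (-12, -5); (5, 0) → (-15, 0); (5, -3) → (-15, 3)
T2 translate by (5, -5): (-9, 5) → (-4, 0); (-12, -1) → (-7, -6); (-12, -5) → (-7, -10); (-15, 0) → (-10, -5); (-15, 3) → (-10, -2)
T3 rotate counter-clockwise with cos θ = -5/13, sin θ = -12/13: (-4, 0) → (20/13, 48/13); (-7, -6) → (-37/13, 114/13); (-7, -10) → (-85/13, 134/13); (-10, -5) → (-10/13, 145/13); (-10, -2) → (2, 10)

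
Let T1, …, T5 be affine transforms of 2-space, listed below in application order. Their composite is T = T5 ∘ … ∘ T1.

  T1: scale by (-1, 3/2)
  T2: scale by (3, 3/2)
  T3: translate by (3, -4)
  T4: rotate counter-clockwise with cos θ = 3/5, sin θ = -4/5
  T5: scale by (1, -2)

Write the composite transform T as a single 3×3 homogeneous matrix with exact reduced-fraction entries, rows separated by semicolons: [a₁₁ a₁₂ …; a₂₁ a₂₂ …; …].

T = [-9/5 9/5 -7/5; -24/5 -27/10 48/5; 0 0 1]

T1 = [-1 0 0; 0 3/2 0; 0 0 1]
T2·T1 = [-3 0 0; 0 9/4 0; 0 0 1]
T3·…·T1 = [-3 0 3; 0 9/4 -4; 0 0 1]
T4·…·T1 = [-9/5 9/5 -7/5; 12/5 27/20 -24/5; 0 0 1]
T5·…·T1 = [-9/5 9/5 -7/5; -24/5 -27/10 48/5; 0 0 1]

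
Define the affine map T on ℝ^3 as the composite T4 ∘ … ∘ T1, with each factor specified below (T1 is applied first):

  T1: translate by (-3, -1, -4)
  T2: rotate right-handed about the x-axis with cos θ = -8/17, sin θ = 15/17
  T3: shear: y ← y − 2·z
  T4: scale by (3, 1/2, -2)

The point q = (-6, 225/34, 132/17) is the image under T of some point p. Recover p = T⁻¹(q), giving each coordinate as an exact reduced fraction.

p = (1, -5, 1)

T1 = [1 0 0 -3; 0 1 0 -1; 0 0 1 -4; 0 0 0 1]
T2·T1 = [1 0 0 -3; 0 -8/17 -15/17 4; 0 15/17 -8/17 1; 0 0 0 1]
T3·…·T1 = [1 0 0 -3; 0 -38/17 1/17 2; 0 15/17 -8/17 1; 0 0 0 1]
T4·…·T1 = [3 0 0 -9; 0 -19/17 1/34 1; 0 -30/17 16/17 -2; 0 0 0 1]
det M = -3; M⁻¹ = [1/3 0 0 3; 0 -16/17 1/34 1; 0 -30/17 19/17 4; 0 0 0 1]
M⁻¹ · (-6, 225/34, 132/17)ᵀ = (1, -5, 1)ᵀ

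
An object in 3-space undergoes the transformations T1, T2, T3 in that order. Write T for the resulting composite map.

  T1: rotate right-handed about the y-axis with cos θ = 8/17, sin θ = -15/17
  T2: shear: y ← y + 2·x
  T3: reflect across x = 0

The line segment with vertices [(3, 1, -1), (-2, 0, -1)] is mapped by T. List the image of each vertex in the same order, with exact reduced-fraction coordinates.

image vertices: (-39/17, 95/17, 37/17), (1/17, -2/17, -38/17)

T1 rotate right-handed about the y-axis with cos θ = 8/17, sin θ = -15/17: (3, 1, -1) → (39/17, 1, 37/17); (-2, 0, -1) → (-1/17, 0, -38/17)
T2 shear: y ← y + 2·x: (39/17, 1, 37/17) → (39/17, 95/17, 37/17); (-1/17, 0, -38/17) → (-1/17, -2/17, -38/17)
T3 reflect across x = 0: (39/17, 95/17, 37/17) → (-39/17, 95/17, 37/17); (-1/17, -2/17, -38/17) → (1/17, -2/17, -38/17)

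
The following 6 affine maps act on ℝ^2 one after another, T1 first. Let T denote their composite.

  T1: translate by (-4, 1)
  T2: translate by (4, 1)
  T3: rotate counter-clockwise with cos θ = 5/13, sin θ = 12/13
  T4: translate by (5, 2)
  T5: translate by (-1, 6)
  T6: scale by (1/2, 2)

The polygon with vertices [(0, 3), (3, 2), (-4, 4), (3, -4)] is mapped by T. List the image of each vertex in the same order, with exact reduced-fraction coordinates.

image vertices: (-4/13, 258/13), (19/26, 320/13), (-20/13, 172/13), (7/2, 20)

T1 translate by (-4, 1): (0, 3) → (-4, 4); (3, 2) → (-1, 3); (-4, 4) → (-8, 5); (3, -4) → (-1, -3)
T2 translate by (4, 1): (-4, 4) → (0, 5); (-1, 3) → (3, 4); (-8, 5) → (-4, 6); (-1, -3) → (3, -2)
T3 rotate counter-clockwise with cos θ = 5/13, sin θ = 12/13: (0, 5) → (-60/13, 25/13); (3, 4) → (-33/13, 56/13); (-4, 6) → (-92/13, -18/13); (3, -2) → (3, 2)
T4 translate by (5, 2): (-60/13, 25/13) → (5/13, 51/13); (-33/13, 56/13) → (32/13, 82/13); (-92/13, -18/13) → (-27/13, 8/13); (3, 2) → (8, 4)
T5 translate by (-1, 6): (5/13, 51/13) → (-8/13, 129/13); (32/13, 82/13) → (19/13, 160/13); (-27/13, 8/13) → (-40/13, 86/13); (8, 4) → (7, 10)
T6 scale by (1/2, 2): (-8/13, 129/13) → (-4/13, 258/13); (19/13, 160/13) → (19/26, 320/13); (-40/13, 86/13) → (-20/13, 172/13); (7, 10) → (7/2, 20)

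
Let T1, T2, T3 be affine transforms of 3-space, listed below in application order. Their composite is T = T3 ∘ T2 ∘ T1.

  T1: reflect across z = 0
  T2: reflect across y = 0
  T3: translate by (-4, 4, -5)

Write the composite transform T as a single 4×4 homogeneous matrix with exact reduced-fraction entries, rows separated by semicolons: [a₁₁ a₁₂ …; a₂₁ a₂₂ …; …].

T = [1 0 0 -4; 0 -1 0 4; 0 0 -1 -5; 0 0 0 1]

T1 = [1 0 0 0; 0 1 0 0; 0 0 -1 0; 0 0 0 1]
T2·T1 = [1 0 0 0; 0 -1 0 0; 0 0 -1 0; 0 0 0 1]
T3·…·T1 = [1 0 0 -4; 0 -1 0 4; 0 0 -1 -5; 0 0 0 1]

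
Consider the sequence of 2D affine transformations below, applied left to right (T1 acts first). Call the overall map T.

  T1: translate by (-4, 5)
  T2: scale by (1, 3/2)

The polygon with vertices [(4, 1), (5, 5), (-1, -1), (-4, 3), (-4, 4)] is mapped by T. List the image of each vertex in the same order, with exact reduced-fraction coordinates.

T1 translate by (-4, 5): (4, 1) → (0, 6); (5, 5) → (1, 10); (-1, -1) → (-5, 4); (-4, 3) → (-8, 8); (-4, 4) → (-8, 9)
T2 scale by (1, 3/2): (0, 6) → (0, 9); (1, 10) → (1, 15); (-5, 4) → (-5, 6); (-8, 8) → (-8, 12); (-8, 9) → (-8, 27/2)

image vertices: (0, 9), (1, 15), (-5, 6), (-8, 12), (-8, 27/2)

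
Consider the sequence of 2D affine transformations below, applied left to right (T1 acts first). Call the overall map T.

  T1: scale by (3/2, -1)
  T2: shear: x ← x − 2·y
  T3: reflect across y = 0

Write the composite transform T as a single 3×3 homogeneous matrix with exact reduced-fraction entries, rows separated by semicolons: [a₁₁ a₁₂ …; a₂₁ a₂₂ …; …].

T1 = [3/2 0 0; 0 -1 0; 0 0 1]
T2·T1 = [3/2 2 0; 0 -1 0; 0 0 1]
T3·…·T1 = [3/2 2 0; 0 1 0; 0 0 1]

T = [3/2 2 0; 0 1 0; 0 0 1]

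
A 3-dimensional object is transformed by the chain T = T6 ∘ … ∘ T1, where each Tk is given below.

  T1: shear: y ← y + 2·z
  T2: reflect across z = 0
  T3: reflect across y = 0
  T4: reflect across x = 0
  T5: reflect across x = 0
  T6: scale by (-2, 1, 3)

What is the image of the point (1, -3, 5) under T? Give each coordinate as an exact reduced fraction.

T1 shear: y ← y + 2·z: (1, -3, 5) → (1, 7, 5)
T2 reflect across z = 0: (1, 7, 5) → (1, 7, -5)
T3 reflect across y = 0: (1, 7, -5) → (1, -7, -5)
T4 reflect across x = 0: (1, -7, -5) → (-1, -7, -5)
T5 reflect across x = 0: (-1, -7, -5) → (1, -7, -5)
T6 scale by (-2, 1, 3): (1, -7, -5) → (-2, -7, -15)

T(p) = (-2, -7, -15)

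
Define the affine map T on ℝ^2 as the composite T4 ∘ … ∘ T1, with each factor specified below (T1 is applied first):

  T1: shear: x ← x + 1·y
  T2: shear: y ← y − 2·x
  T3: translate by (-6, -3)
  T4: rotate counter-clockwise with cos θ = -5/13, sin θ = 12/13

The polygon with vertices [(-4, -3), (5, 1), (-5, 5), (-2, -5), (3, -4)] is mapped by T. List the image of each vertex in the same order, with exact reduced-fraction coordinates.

image vertices: (-31/13, -196/13), (168/13, 70/13), (6/13, -82/13), (-7/13, -186/13), (95/13, -59/13)

T1 shear: x ← x + 1·y: (-4, -3) → (-7, -3); (5, 1) → (6, 1); (-5, 5) → (0, 5); (-2, -5) → (-7, -5); (3, -4) → (-1, -4)
T2 shear: y ← y − 2·x: (-7, -3) → (-7, 11); (6, 1) → (6, -11); (0, 5) → (0, 5); (-7, -5) → (-7, 9); (-1, -4) → (-1, -2)
T3 translate by (-6, -3): (-7, 11) → (-13, 8); (6, -11) → (0, -14); (0, 5) → (-6, 2); (-7, 9) → (-13, 6); (-1, -2) → (-7, -5)
T4 rotate counter-clockwise with cos θ = -5/13, sin θ = 12/13: (-13, 8) → (-31/13, -196/13); (0, -14) → (168/13, 70/13); (-6, 2) → (6/13, -82/13); (-13, 6) → (-7/13, -186/13); (-7, -5) → (95/13, -59/13)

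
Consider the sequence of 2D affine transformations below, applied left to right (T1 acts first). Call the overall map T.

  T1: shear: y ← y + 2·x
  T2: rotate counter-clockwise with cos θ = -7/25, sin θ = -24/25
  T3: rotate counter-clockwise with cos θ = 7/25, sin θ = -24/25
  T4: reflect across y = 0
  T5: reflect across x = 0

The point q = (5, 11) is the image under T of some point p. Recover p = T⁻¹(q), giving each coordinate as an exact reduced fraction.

p = (5, 1)

T1 = [1 0 0; 2 1 0; 0 0 1]
T2·T1 = [41/25 24/25 0; -38/25 -7/25 0; 0 0 1]
T3·…·T1 = [-1 0 0; -2 -1 0; 0 0 1]
T4·…·T1 = [-1 0 0; 2 1 0; 0 0 1]
T5·…·T1 = [1 0 0; 2 1 0; 0 0 1]
det M = 1; M⁻¹ = [1 0 0; -2 1 0; 0 0 1]
M⁻¹ · (5, 11)ᵀ = (5, 1)ᵀ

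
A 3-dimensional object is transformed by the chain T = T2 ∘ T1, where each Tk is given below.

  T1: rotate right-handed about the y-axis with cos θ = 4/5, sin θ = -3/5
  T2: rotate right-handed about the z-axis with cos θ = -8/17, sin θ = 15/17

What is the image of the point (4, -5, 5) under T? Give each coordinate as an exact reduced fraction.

T(p) = (367/85, 43/17, 32/5)

T1 rotate right-handed about the y-axis with cos θ = 4/5, sin θ = -3/5: (4, -5, 5) → (1/5, -5, 32/5)
T2 rotate right-handed about the z-axis with cos θ = -8/17, sin θ = 15/17: (1/5, -5, 32/5) → (367/85, 43/17, 32/5)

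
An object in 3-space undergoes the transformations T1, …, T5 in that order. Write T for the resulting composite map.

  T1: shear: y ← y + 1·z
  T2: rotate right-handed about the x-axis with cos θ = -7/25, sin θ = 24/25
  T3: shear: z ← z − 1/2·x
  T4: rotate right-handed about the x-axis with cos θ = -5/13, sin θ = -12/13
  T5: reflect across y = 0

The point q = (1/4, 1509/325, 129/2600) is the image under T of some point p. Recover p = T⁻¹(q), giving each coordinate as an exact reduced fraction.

T1 = [1 0 0 0; 0 1 1 0; 0 0 1 0; 0 0 0 1]
T2·T1 = [1 0 0 0; 0 -7/25 -31/25 0; 0 24/25 17/25 0; 0 0 0 1]
T3·…·T1 = [1 0 0 0; 0 -7/25 -31/25 0; -1/2 24/25 17/25 0; 0 0 0 1]
T4·…·T1 = [1 0 0 0; -6/13 323/325 359/325 0; 5/26 -36/325 287/325 0; 0 0 0 1]
T5·…·T1 = [1 0 0 0; 6/13 -323/325 -359/325 0; 5/26 -36/325 287/325 0; 0 0 0 1]
det M = -1; M⁻¹ = [1 0 0 0; 31/50 -287/325 -359/325 0; -7/50 -36/325 323/325 0; 0 0 0 1]
M⁻¹ · (1/4, 1509/325, 129/2600)ᵀ = (1/4, -4, -1/2)ᵀ

p = (1/4, -4, -1/2)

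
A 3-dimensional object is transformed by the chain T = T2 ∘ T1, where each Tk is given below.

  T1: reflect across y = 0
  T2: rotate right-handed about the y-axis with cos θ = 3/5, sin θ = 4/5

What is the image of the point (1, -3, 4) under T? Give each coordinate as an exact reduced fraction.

T1 reflect across y = 0: (1, -3, 4) → (1, 3, 4)
T2 rotate right-handed about the y-axis with cos θ = 3/5, sin θ = 4/5: (1, 3, 4) → (19/5, 3, 8/5)

T(p) = (19/5, 3, 8/5)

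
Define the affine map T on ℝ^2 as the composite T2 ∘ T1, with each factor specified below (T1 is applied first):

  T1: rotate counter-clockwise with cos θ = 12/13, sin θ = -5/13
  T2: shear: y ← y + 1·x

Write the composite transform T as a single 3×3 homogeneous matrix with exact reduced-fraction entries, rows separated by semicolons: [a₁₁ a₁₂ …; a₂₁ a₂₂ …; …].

T1 = [12/13 5/13 0; -5/13 12/13 0; 0 0 1]
T2·T1 = [12/13 5/13 0; 7/13 17/13 0; 0 0 1]

T = [12/13 5/13 0; 7/13 17/13 0; 0 0 1]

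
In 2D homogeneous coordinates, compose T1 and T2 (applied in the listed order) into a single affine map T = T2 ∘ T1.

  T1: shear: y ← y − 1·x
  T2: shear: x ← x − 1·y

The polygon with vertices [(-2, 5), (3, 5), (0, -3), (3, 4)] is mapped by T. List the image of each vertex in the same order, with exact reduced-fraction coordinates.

image vertices: (-9, 7), (1, 2), (3, -3), (2, 1)

T1 shear: y ← y − 1·x: (-2, 5) → (-2, 7); (3, 5) → (3, 2); (0, -3) → (0, -3); (3, 4) → (3, 1)
T2 shear: x ← x − 1·y: (-2, 7) → (-9, 7); (3, 2) → (1, 2); (0, -3) → (3, -3); (3, 1) → (2, 1)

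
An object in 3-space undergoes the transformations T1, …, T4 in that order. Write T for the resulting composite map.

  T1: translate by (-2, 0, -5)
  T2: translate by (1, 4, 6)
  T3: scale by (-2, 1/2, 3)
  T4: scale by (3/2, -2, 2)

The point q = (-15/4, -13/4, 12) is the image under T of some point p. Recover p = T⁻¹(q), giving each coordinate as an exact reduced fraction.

p = (9/4, -3/4, 1)

T1 = [1 0 0 -2; 0 1 0 0; 0 0 1 -5; 0 0 0 1]
T2·T1 = [1 0 0 -1; 0 1 0 4; 0 0 1 1; 0 0 0 1]
T3·…·T1 = [-2 0 0 2; 0 1/2 0 2; 0 0 3 3; 0 0 0 1]
T4·…·T1 = [-3 0 0 3; 0 -1 0 -4; 0 0 6 6; 0 0 0 1]
det M = 18; M⁻¹ = [-1/3 0 0 1; 0 -1 0 -4; 0 0 1/6 -1; 0 0 0 1]
M⁻¹ · (-15/4, -13/4, 12)ᵀ = (9/4, -3/4, 1)ᵀ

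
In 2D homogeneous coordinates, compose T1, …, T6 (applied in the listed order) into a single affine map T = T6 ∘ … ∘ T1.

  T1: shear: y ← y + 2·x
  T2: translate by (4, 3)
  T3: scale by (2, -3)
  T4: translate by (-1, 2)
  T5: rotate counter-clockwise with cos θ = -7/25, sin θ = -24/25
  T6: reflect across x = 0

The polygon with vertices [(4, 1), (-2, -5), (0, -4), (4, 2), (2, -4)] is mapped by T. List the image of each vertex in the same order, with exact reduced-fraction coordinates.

T1 shear: y ← y + 2·x: (4, 1) → (4, 9); (-2, -5) → (-2, -9); (0, -4) → (0, -4); (4, 2) → (4, 10); (2, -4) → (2, 0)
T2 translate by (4, 3): (4, 9) → (8, 12); (-2, -9) → (2, -6); (0, -4) → (4, -1); (4, 10) → (8, 13); (2, 0) → (6, 3)
T3 scale by (2, -3): (8, 12) → (16, -36); (2, -6) → (4, 18); (4, -1) → (8, 3); (8, 13) → (16, -39); (6, 3) → (12, -9)
T4 translate by (-1, 2): (16, -36) → (15, -34); (4, 18) → (3, 20); (8, 3) → (7, 5); (16, -39) → (15, -37); (12, -9) → (11, -7)
T5 rotate counter-clockwise with cos θ = -7/25, sin θ = -24/25: (15, -34) → (-921/25, -122/25); (3, 20) → (459/25, -212/25); (7, 5) → (71/25, -203/25); (15, -37) → (-993/25, -101/25); (11, -7) → (-49/5, -43/5)
T6 reflect across x = 0: (-921/25, -122/25) → (921/25, -122/25); (459/25, -212/25) → (-459/25, -212/25); (71/25, -203/25) → (-71/25, -203/25); (-993/25, -101/25) → (993/25, -101/25); (-49/5, -43/5) → (49/5, -43/5)

image vertices: (921/25, -122/25), (-459/25, -212/25), (-71/25, -203/25), (993/25, -101/25), (49/5, -43/5)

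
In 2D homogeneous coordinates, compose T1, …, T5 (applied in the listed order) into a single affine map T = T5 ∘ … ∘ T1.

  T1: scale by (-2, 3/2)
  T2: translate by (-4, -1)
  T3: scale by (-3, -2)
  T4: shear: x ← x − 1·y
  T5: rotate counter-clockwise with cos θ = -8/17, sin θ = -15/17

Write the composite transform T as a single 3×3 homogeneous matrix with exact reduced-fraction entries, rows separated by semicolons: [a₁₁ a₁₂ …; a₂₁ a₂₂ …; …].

T = [-48/17 -69/17 -50/17; -90/17 -21/17 -166/17; 0 0 1]

T1 = [-2 0 0; 0 3/2 0; 0 0 1]
T2·T1 = [-2 0 -4; 0 3/2 -1; 0 0 1]
T3·…·T1 = [6 0 12; 0 -3 2; 0 0 1]
T4·…·T1 = [6 3 10; 0 -3 2; 0 0 1]
T5·…·T1 = [-48/17 -69/17 -50/17; -90/17 -21/17 -166/17; 0 0 1]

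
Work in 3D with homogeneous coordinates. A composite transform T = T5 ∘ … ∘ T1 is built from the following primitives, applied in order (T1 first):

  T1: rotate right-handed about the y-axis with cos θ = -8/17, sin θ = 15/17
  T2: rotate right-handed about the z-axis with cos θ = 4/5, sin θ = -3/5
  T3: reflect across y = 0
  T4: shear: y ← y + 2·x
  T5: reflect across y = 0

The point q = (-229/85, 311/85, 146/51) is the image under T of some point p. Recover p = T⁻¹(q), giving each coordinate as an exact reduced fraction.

p = (-2, -3, -7/3)

T1 = [-8/17 0 15/17 0; 0 1 0 0; -15/17 0 -8/17 0; 0 0 0 1]
T2·T1 = [-32/85 3/5 12/17 0; 24/85 4/5 -9/17 0; -15/17 0 -8/17 0; 0 0 0 1]
T3·…·T1 = [-32/85 3/5 12/17 0; -24/85 -4/5 9/17 0; -15/17 0 -8/17 0; 0 0 0 1]
T4·…·T1 = [-32/85 3/5 12/17 0; -88/85 2/5 33/17 0; -15/17 0 -8/17 0; 0 0 0 1]
T5·…·T1 = [-32/85 3/5 12/17 0; 88/85 -2/5 -33/17 0; -15/17 0 -8/17 0; 0 0 0 1]
det M = 1; M⁻¹ = [16/85 24/85 -15/17 0; 11/5 4/5 0 0; -6/17 -9/17 -8/17 0; 0 0 0 1]
M⁻¹ · (-229/85, 311/85, 146/51)ᵀ = (-2, -3, -7/3)ᵀ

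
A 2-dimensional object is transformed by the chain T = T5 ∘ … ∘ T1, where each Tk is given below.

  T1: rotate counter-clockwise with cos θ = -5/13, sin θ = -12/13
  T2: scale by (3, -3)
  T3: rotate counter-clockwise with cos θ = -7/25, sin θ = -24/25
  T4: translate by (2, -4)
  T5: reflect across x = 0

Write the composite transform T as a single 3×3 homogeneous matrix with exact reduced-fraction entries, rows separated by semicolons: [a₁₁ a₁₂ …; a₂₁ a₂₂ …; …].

T1 = [-5/13 12/13 0; -12/13 -5/13 0; 0 0 1]
T2·T1 = [-15/13 36/13 0; 36/13 15/13 0; 0 0 1]
T3·…·T1 = [969/325 108/325 0; 108/325 -969/325 0; 0 0 1]
T4·…·T1 = [969/325 108/325 2; 108/325 -969/325 -4; 0 0 1]
T5·…·T1 = [-969/325 -108/325 -2; 108/325 -969/325 -4; 0 0 1]

T = [-969/325 -108/325 -2; 108/325 -969/325 -4; 0 0 1]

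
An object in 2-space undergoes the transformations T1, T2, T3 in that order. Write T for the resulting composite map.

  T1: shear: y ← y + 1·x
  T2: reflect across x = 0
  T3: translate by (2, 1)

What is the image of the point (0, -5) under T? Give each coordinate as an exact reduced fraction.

T1 shear: y ← y + 1·x: (0, -5) → (0, -5)
T2 reflect across x = 0: (0, -5) → (0, -5)
T3 translate by (2, 1): (0, -5) → (2, -4)

T(p) = (2, -4)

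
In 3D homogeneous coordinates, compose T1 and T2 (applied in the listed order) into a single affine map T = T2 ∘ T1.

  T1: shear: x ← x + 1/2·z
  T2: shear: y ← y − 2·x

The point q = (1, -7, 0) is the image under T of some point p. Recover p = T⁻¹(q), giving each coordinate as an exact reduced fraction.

p = (1, -5, 0)

T1 = [1 0 1/2 0; 0 1 0 0; 0 0 1 0; 0 0 0 1]
T2·T1 = [1 0 1/2 0; -2 1 -1 0; 0 0 1 0; 0 0 0 1]
det M = 1; M⁻¹ = [1 0 -1/2 0; 2 1 0 0; 0 0 1 0; 0 0 0 1]
M⁻¹ · (1, -7, 0)ᵀ = (1, -5, 0)ᵀ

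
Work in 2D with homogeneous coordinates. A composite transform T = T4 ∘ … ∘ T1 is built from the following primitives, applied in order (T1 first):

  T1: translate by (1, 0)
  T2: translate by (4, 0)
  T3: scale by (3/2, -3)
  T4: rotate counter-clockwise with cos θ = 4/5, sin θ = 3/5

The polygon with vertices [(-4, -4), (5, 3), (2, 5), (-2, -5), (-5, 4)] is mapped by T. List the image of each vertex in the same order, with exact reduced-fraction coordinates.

image vertices: (-6, 21/2), (87/5, 9/5), (87/5, -57/10), (-27/5, 147/10), (36/5, -48/5)

T1 translate by (1, 0): (-4, -4) → (-3, -4); (5, 3) → (6, 3); (2, 5) → (3, 5); (-2, -5) → (-1, -5); (-5, 4) → (-4, 4)
T2 translate by (4, 0): (-3, -4) → (1, -4); (6, 3) → (10, 3); (3, 5) → (7, 5); (-1, -5) → (3, -5); (-4, 4) → (0, 4)
T3 scale by (3/2, -3): (1, -4) → (3/2, 12); (10, 3) → (15, -9); (7, 5) → (21/2, -15); (3, -5) → (9/2, 15); (0, 4) → (0, -12)
T4 rotate counter-clockwise with cos θ = 4/5, sin θ = 3/5: (3/2, 12) → (-6, 21/2); (15, -9) → (87/5, 9/5); (21/2, -15) → (87/5, -57/10); (9/2, 15) → (-27/5, 147/10); (0, -12) → (36/5, -48/5)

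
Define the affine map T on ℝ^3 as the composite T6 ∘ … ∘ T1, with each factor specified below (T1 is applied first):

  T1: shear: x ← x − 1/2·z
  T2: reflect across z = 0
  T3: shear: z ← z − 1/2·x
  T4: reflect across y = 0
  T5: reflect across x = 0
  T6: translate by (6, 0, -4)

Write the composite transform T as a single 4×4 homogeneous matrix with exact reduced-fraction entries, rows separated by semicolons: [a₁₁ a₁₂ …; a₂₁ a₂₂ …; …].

T1 = [1 0 -1/2 0; 0 1 0 0; 0 0 1 0; 0 0 0 1]
T2·T1 = [1 0 -1/2 0; 0 1 0 0; 0 0 -1 0; 0 0 0 1]
T3·…·T1 = [1 0 -1/2 0; 0 1 0 0; -1/2 0 -3/4 0; 0 0 0 1]
T4·…·T1 = [1 0 -1/2 0; 0 -1 0 0; -1/2 0 -3/4 0; 0 0 0 1]
T5·…·T1 = [-1 0 1/2 0; 0 -1 0 0; -1/2 0 -3/4 0; 0 0 0 1]
T6·…·T1 = [-1 0 1/2 6; 0 -1 0 0; -1/2 0 -3/4 -4; 0 0 0 1]

T = [-1 0 1/2 6; 0 -1 0 0; -1/2 0 -3/4 -4; 0 0 0 1]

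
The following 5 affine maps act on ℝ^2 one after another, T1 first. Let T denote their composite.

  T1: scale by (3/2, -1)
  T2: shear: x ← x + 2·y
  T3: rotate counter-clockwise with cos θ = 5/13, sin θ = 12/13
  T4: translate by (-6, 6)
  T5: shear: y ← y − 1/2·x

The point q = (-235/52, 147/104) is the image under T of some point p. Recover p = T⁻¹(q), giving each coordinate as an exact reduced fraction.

p = (3/2, 4)

T1 = [3/2 0 0; 0 -1 0; 0 0 1]
T2·T1 = [3/2 -2 0; 0 -1 0; 0 0 1]
T3·…·T1 = [15/26 2/13 0; 18/13 -29/13 0; 0 0 1]
T4·…·T1 = [15/26 2/13 -6; 18/13 -29/13 6; 0 0 1]
T5·…·T1 = [15/26 2/13 -6; 57/52 -30/13 9; 0 0 1]
det M = -3/2; M⁻¹ = [20/13 4/39 108/13; 19/26 -5/13 102/13; 0 0 1]
M⁻¹ · (-235/52, 147/104)ᵀ = (3/2, 4)ᵀ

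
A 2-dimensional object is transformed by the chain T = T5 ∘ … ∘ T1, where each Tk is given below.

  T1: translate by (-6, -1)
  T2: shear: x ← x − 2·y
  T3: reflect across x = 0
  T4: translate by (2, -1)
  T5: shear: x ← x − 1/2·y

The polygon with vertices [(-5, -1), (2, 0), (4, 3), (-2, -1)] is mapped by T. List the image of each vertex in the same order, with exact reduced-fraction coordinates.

image vertices: (21/2, -3), (5, -2), (15/2, 1), (15/2, -3)

T1 translate by (-6, -1): (-5, -1) → (-11, -2); (2, 0) → (-4, -1); (4, 3) → (-2, 2); (-2, -1) → (-8, -2)
T2 shear: x ← x − 2·y: (-11, -2) → (-7, -2); (-4, -1) → (-2, -1); (-2, 2) → (-6, 2); (-8, -2) → (-4, -2)
T3 reflect across x = 0: (-7, -2) → (7, -2); (-2, -1) → (2, -1); (-6, 2) → (6, 2); (-4, -2) → (4, -2)
T4 translate by (2, -1): (7, -2) → (9, -3); (2, -1) → (4, -2); (6, 2) → (8, 1); (4, -2) → (6, -3)
T5 shear: x ← x − 1/2·y: (9, -3) → (21/2, -3); (4, -2) → (5, -2); (8, 1) → (15/2, 1); (6, -3) → (15/2, -3)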